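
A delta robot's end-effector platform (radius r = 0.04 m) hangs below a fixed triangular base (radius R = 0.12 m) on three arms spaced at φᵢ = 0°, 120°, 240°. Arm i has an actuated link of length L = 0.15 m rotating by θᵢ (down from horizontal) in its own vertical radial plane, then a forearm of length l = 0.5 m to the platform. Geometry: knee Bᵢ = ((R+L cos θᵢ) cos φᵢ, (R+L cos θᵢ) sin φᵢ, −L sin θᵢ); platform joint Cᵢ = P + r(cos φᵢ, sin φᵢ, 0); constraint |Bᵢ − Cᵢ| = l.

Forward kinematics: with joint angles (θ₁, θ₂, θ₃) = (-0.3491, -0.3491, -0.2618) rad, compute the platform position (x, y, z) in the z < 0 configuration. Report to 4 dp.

(0.0070, 0.0121, -0.4004)

φ1=0.0°: virtual centre (0.2210, 0.0000, 0.0513), radius l
S2 = (0.2210·cos120.0°, 0.2210·sin120.0°, 0.0513) = (-0.1105, 0.1914, 0.0513)
S3 = (0.2249·cos240.0°, 0.2249·sin240.0°, 0.0388) = (-0.1124, -0.1948, 0.0388)
|S₂|²−|S₁|² = 0.0000;  |S₃|²−|S₁|² = 0.0006
[-0.6629 0.3827 0.0000]·P = 0.0000;  [-0.6668 -0.3895 -0.0250]·P = 0.0006
Cramer: x(z) = -0.0005-0.0186z;  y(z) = -0.0008-0.0322z
into |P−S₁|² = l²: 1.0014z² + -0.0943z + -0.1983 = 0;  Δ = 0.8034;  z = -0.4004 or 0.4946 → z<0 root = -0.4004
x = 0.0070, y = 0.0121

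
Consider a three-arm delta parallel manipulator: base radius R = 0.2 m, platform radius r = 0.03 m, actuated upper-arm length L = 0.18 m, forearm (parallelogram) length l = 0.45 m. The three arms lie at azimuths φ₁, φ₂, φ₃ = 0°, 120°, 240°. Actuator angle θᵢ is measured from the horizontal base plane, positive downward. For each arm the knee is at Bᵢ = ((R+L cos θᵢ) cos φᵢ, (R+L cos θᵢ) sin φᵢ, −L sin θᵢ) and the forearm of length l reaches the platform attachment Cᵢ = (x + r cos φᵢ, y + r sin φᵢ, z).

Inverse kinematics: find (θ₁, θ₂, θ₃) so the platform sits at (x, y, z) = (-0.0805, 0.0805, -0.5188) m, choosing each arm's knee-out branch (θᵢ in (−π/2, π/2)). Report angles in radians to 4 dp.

φ1=0.0° → target in arm frame (-0.0805, 0.0805)
  e−x'=0.2505;  (l²−L²−(e−x')²−y'²−z²)/2L = -0.4675
  √(A²+B²)=0.5761;  θ1 = -1.1210+2.5173 ≈ 1.3964
φ2=120.0° → target in arm frame (0.1100, 0.0295)
  e−x'=0.0600;  (l²−L²−(e−x')²−y'²−z²)/2L = -0.2876
  γ=atan2(-0.5188,0.0600)=-1.4556;  ψ=arccos(-0.5506)=2.1539;  θ2=γ+ψ≈0.6983
arm 3 (φ=240.0°): x'=-0.0295, y'=-0.1100
  A=0.1995, B=-0.5188, C=(l²−L²−A²−y'²−z²)/(2L)=-0.4193
  γ=atan2(-0.5188,0.1995)=-1.2037;  ψ=arccos(-0.7543)=2.4254;  θ3=γ+ψ≈1.2216

θ₁ = 1.3964, θ₂ = 0.6983, θ₃ = 1.2216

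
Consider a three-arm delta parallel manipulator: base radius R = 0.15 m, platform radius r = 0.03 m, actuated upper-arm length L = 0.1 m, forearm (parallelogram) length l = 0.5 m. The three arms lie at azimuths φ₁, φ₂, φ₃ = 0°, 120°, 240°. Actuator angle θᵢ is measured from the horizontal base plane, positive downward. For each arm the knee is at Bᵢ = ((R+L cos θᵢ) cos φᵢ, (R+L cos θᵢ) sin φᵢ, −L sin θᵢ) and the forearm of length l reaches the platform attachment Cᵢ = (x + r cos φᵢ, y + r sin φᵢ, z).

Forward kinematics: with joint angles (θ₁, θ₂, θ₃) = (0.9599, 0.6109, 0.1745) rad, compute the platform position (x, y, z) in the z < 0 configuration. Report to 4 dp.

(-0.0913, -0.0583, -0.4996)

φ1=0.0°: virtual centre (0.1774, 0.0000, -0.0819), radius l
arm 2 at φ=120.0°: ρ2 = 0.2019;  O2 = (-0.1010, 0.1749, -0.0574)
O3 = (0.2185·cos240.0°, 0.2185·sin240.0°, -0.0174) = (-0.1092, -0.1892, -0.0174)
subtract pairs → two planes through P
linear system: -0.5566x+0.3497y = 0.0059−0.0491z; -0.5732x+-0.3784y = 0.0099−0.1291z
Cramer: x(z) = -0.0138+0.1550z;  y(z) = -0.0051+0.1063z
quadratic in z: (1.0353)z²+(0.1035)z+(-0.2067)=0, √Δ=0.9310 → z ∈ {-0.4996, 0.3997}; z = -0.4996 (taking z<0)
x = -0.0913, y = -0.0583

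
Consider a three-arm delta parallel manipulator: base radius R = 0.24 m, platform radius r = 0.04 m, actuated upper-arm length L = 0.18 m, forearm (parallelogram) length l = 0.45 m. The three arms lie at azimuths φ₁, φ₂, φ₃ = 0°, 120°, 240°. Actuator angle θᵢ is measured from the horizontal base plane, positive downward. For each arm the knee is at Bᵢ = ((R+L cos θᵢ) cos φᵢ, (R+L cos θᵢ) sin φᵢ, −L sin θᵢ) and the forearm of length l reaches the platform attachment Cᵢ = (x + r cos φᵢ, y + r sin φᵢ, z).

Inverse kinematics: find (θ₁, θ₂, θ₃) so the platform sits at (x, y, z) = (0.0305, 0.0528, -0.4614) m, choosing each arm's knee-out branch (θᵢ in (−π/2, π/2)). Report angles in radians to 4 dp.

θ₁ = 0.7854, θ₂ = 0.7855, θ₃ = 1.1349

φ1=0.0° → target in arm frame (0.0305, 0.0528)
  A cos θ + B sin θ = C:  0.1695·cos θ + -0.4614·sin θ = -0.2064
  γ=atan2(-0.4614,0.1695)=-1.2187;  ψ=arccos(-0.4199)=2.0042;  θ1=γ+ψ≈0.7854
φ2=120.0° → target in arm frame (0.0305, -0.0528)
  A=0.1695, B=-0.4614, C=(l²−L²−A²−y'²−z²)/(2L)=-0.2064
  θ2 = atan2(B,A) + arccos(C/0.4916) = 0.7855
arm 3 (φ=240.0°): x'=-0.0610, y'=0.0000
  A=0.2610, B=-0.4614, C=(l²−L²−A²−y'²−z²)/(2L)=-0.3081
  θ3 = atan2(B,A) + arccos(C/0.5301) = 1.1349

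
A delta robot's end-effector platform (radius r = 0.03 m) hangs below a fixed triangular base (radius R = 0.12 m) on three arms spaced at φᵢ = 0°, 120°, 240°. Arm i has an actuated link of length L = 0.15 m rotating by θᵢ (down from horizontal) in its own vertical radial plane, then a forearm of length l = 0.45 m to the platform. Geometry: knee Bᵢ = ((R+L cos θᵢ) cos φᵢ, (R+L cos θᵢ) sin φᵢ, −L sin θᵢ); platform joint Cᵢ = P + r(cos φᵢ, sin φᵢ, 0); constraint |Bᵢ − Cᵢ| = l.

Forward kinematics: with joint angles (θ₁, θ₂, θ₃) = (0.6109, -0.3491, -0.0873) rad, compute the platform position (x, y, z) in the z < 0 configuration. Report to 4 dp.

arm 1 at φ=0.0°: e+L cos θ1 = 0.2129;  centre 1 = (0.2129, 0.0000, -0.0860)
arm 2 at φ=120.0°: e+L cos θ2 = 0.2310;  centre 2 = (-0.1155, 0.2000, 0.0513)
centre 3 = (0.2394·cos240.0°, 0.2394·sin240.0°, 0.0131) = (-0.1197, -0.2074, 0.0131)
|centre ₂|²−|centre ₁|² = 0.0033;  |centre ₃|²−|centre ₁|² = 0.0048
[-0.6567 0.4000 0.2747]·P = 0.0033;  [-0.6652 -0.4147 0.1982]·P = 0.0048
det = 0.5384;  x = -0.0061+0.3589z,  y = -0.0018+-0.0976z
quadratic in z: (1.1383)z²+(0.0153)z+(-0.1472)=0, √Δ=0.8187 → z ∈ {-0.3663, 0.3529}; z = -0.3663 (taking z<0)
x = -0.1375, y = 0.0339

(-0.1375, 0.0339, -0.3663)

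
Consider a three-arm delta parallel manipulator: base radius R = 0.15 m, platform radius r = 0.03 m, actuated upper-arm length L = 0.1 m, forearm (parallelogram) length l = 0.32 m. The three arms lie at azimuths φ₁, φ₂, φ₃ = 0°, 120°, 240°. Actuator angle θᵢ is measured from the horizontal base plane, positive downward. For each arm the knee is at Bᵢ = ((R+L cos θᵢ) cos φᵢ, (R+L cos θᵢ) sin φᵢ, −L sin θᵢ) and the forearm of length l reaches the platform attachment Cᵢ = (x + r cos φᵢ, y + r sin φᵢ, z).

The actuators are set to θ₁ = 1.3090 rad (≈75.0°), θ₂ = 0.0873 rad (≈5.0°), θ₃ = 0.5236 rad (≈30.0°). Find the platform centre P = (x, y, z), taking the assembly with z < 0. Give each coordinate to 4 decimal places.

(-0.1080, 0.0346, -0.2883)

centre 1 = (0.1459·cos0.0°, 0.1459·sin0.0°, -0.0966) = (0.1459, 0.0000, -0.0966)
φ2=120.0°: virtual centre (-0.1098, 0.1902, -0.0087), radius l
φ3=240.0°: virtual centre (-0.1033, -0.1789, -0.0500), radius l
eliminate P² terms by subtracting sphere 1 from 2 and 3
[-0.5114 0.3804 0.1757]·P = 0.0177;  [-0.4984 -0.3578 0.0932]·P = 0.0146
det = 0.3726;  x = -0.0319+0.2639z,  y = 0.0037+-0.1072z
sphere 1 gives Az²+Bz+C=0 with A=1.0812, B=0.0986, C=-0.0615;  B²−4AC=0.2755;  roots -0.2883, 0.1972;  negative root z = -0.2883
x = -0.1080, y = 0.0346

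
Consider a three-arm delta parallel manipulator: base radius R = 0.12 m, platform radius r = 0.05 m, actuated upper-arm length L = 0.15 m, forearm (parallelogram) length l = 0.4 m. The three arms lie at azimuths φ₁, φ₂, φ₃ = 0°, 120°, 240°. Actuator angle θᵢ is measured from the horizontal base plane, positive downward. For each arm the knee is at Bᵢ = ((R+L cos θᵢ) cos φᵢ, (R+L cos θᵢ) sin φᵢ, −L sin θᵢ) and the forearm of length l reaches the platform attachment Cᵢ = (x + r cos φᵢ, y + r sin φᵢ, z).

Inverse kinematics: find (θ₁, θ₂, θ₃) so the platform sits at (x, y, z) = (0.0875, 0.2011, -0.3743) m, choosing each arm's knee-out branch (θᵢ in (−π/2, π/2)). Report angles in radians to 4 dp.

θ₁ = 0.3492, θ₂ = 0.1745, θ₃ = 1.3090

arm 1 (φ=0.0°): x'=0.0875, y'=0.2011
  e−x'=-0.0175;  (l²−L²−(e−x')²−y'²−z²)/2L = -0.1445
  γ=atan2(-0.3743,-0.0175)=-1.6175;  ψ=arccos(-0.3856)=1.9667;  θ1=γ+ψ≈0.3492
φ2=120.0° → target in arm frame (0.1304, -0.1763)
  e−x'=-0.0604;  (l²−L²−(e−x')²−y'²−z²)/2L = -0.1245
  θ2 = atan2(B,A) + arccos(C/0.3791) = 0.1745
arm 3 (φ=240.0°): x'=-0.2179, y'=-0.0248
  e−x'=0.2879;  (l²−L²−(e−x')²−y'²−z²)/2L = -0.2870
  γ=atan2(-0.3743,0.2879)=-0.9151;  ψ=arccos(-0.6078)=2.2241;  θ3=γ+ψ≈1.3090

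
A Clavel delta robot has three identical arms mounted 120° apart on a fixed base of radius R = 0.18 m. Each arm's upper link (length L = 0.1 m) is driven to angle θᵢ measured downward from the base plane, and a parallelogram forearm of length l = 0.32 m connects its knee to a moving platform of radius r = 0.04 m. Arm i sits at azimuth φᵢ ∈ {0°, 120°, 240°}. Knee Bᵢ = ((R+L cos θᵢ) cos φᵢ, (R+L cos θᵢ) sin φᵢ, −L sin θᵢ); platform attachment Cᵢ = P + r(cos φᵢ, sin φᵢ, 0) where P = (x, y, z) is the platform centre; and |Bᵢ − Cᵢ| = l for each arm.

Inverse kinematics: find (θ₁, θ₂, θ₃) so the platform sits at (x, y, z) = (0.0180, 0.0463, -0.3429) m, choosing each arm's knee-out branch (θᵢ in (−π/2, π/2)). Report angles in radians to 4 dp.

φ1=0.0° → target in arm frame (0.0180, 0.0463)
  A=0.1220, B=-0.3429, C=(l²−L²−A²−y'²−z²)/(2L)=-0.2110
  θ1 = atan2(B,A) + arccos(C/0.3640) = 0.9604
arm 2 (φ=120.0°): x'=0.0311, y'=-0.0387
  A cos θ + B sin θ = C:  0.1089·cos θ + -0.3429·sin θ = -0.1927
  θ2 = atan2(B,A) + arccos(C/0.3598) = 0.8728
arm 3 (φ=240.0°): x'=-0.0491, y'=-0.0076
  A cos θ + B sin θ = C:  0.1891·cos θ + -0.3429·sin θ = -0.3050
  γ=atan2(-0.3429,0.1891)=-1.0668;  ψ=arccos(-0.7788)=2.4636;  θ3=γ+ψ≈1.3968

θ₁ = 0.9604, θ₂ = 0.8728, θ₃ = 1.3968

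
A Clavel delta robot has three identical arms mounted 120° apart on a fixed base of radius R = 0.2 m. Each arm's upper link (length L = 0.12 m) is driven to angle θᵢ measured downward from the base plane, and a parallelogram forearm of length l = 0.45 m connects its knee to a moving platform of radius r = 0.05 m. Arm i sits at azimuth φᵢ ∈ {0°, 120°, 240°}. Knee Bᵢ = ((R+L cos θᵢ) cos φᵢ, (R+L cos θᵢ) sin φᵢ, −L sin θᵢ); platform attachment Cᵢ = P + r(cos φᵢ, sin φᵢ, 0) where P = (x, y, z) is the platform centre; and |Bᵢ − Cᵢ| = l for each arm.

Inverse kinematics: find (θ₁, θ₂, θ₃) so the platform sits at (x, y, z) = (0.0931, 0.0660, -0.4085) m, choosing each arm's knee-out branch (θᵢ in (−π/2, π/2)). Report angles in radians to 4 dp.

θ₁ = 0.0002, θ₂ = 0.4363, θ₃ = 0.9602

arm 1 (φ=0.0°): x'=0.0931, y'=0.0660
  e−x'=0.0569;  (l²−L²−(e−x')²−y'²−z²)/2L = 0.0568
  θ1 = atan2(B,A) + arccos(C/0.4124) = 0.0002
rotate P by −φ2: (0.0106, -0.1136, -0.4085)
  e−x'=0.1394;  (l²−L²−(e−x')²−y'²−z²)/2L = -0.0463
  γ=atan2(-0.4085,0.1394)=-1.2420;  ψ=arccos(-0.1073)=1.6783;  θ2=γ+ψ≈0.4363
rotate P by −φ3: (-0.1037, 0.0476, -0.4085)
  A cos θ + B sin θ = C:  0.2537·cos θ + -0.4085·sin θ = -0.1892
  γ=atan2(-0.4085,0.2537)=-1.0150;  ψ=arccos(-0.3935)=1.9752;  θ3=γ+ψ≈0.9602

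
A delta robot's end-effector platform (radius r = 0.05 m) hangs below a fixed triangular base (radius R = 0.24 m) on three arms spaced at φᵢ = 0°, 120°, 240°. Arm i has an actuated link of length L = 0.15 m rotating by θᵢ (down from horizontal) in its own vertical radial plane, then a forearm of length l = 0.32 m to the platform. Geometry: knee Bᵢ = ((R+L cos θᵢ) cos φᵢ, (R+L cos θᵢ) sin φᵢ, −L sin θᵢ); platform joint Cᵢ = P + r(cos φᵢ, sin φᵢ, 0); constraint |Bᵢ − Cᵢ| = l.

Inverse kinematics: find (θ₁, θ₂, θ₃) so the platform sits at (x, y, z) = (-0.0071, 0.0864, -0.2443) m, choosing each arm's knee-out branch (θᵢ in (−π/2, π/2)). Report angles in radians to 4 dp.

arm 1 (φ=0.0°): x'=-0.0071, y'=0.0864
  A=0.1971, B=-0.2443, C=(l²−L²−A²−y'²−z²)/(2L)=-0.0870
  θ1 = atan2(B,A) + arccos(C/0.3139) = 0.9597
arm 2 (φ=120.0°): x'=0.0784, y'=-0.0371
  A cos θ + B sin θ = C:  0.1116·cos θ + -0.2443·sin θ = 0.0213
  γ=atan2(-0.2443,0.1116)=-1.1422;  ψ=arccos(0.0792)=1.4915;  θ2=γ+ψ≈0.3493
rotate P by −φ3: (-0.0713, -0.0493, -0.2443)
  e−x'=0.2613;  (l²−L²−(e−x')²−y'²−z²)/2L = -0.1683
  γ=atan2(-0.2443,0.2613)=-0.7518;  ψ=arccos(-0.4704)=2.0606;  θ3=γ+ψ≈1.3087

θ₁ = 0.9597, θ₂ = 0.3493, θ₃ = 1.3087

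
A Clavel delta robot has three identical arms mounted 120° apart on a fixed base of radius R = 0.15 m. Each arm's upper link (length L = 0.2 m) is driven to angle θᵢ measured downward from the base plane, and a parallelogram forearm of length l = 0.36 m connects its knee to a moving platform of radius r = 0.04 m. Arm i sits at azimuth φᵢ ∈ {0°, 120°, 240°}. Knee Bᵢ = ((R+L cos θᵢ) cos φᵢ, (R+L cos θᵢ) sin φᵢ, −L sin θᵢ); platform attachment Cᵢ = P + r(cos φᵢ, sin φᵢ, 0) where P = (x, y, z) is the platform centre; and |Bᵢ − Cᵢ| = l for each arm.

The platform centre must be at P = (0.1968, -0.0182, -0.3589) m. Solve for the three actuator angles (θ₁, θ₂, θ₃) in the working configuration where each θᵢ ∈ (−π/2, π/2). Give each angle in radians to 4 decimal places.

φ1=0.0° → target in arm frame (0.1968, -0.0182)
  A=-0.0868, B=-0.3589, C=(l²−L²−A²−y'²−z²)/(2L)=-0.1177
  θ1 = atan2(B,A) + arccos(C/0.3692) = 0.0871
φ2=120.0° → target in arm frame (-0.1142, -0.1613)
  e−x'=0.2242;  (l²−L²−(e−x')²−y'²−z²)/2L = -0.2887
  θ2 = atan2(B,A) + arccos(C/0.4232) = 1.3092
arm 3 (φ=240.0°): x'=-0.0826, y'=0.1795
  e−x'=0.1926;  (l²−L²−(e−x')²−y'²−z²)/2L = -0.2714
  γ=atan2(-0.3589,0.1926)=-1.0782;  ψ=arccos(-0.6662)=2.2999;  θ3=γ+ψ≈1.2218

θ₁ = 0.0871, θ₂ = 1.3092, θ₃ = 1.2218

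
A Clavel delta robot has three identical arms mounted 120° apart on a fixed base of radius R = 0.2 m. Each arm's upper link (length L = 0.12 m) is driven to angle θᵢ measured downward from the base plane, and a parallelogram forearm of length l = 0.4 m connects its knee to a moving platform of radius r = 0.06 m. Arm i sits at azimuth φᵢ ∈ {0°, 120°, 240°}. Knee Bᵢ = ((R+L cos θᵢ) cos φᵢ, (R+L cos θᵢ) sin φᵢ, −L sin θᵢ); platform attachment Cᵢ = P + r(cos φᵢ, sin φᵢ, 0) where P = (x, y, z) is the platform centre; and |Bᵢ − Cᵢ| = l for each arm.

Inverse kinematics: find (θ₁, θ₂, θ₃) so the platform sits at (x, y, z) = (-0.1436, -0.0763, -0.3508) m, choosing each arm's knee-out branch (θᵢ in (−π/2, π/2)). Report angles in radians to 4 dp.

arm 1 (φ=0.0°): x'=-0.1436, y'=-0.0763
  A=0.2836, B=-0.3508, C=(l²−L²−A²−y'²−z²)/(2L)=-0.2655
  √(A²+B²)=0.4511;  θ1 = -0.8909+2.2000 ≈ 1.3090
φ2=120.0° → target in arm frame (0.0057, 0.1625)
  A cos θ + B sin θ = C:  0.1343·cos θ + -0.3508·sin θ = -0.0913
  √(A²+B²)=0.3756;  θ2 = -1.2052+1.8162 ≈ 0.6110
φ3=240.0° → target in arm frame (0.1379, -0.0862)
  e−x'=0.0021;  (l²−L²−(e−x')²−y'²−z²)/2L = 0.0629
  √(A²+B²)=0.3508;  θ3 = -1.5647+1.3904 ≈ -0.1743

θ₁ = 1.3090, θ₂ = 0.6110, θ₃ = -0.1743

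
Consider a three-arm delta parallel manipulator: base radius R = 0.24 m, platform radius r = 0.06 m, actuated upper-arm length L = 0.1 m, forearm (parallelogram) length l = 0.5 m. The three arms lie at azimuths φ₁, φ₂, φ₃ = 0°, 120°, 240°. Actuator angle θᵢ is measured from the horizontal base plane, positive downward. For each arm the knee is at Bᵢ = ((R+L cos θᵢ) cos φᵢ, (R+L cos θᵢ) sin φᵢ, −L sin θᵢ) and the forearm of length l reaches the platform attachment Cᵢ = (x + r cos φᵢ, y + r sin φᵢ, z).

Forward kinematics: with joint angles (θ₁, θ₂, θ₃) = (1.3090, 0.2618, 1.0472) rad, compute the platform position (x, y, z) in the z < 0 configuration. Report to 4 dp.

(-0.0810, 0.0837, -0.4975)

centre 1 = (0.2059·cos0.0°, 0.2059·sin0.0°, -0.0966) = (0.2059, 0.0000, -0.0966)
arm 2 at φ=120.0°: e+L cos θ2 = 0.2766;  centre 2 = (-0.1383, 0.2395, -0.0259)
φ3=240.0°: virtual centre (-0.1150, -0.1992, -0.0866), radius l
eliminate P² terms by subtracting sphere 1 from 2 and 3
linear system: -0.6884x+0.4791y = 0.0255−0.1414z; -0.6418x+-0.3984y = 0.0087−0.0200z
det = 0.5817;  x = -0.0246+0.1133z,  y = 0.0178+-0.1324z
into |P−centre ₁|² = l²: 1.0304z² + 0.1362z + -0.1872 = 0;  Δ = 0.7903;  z = -0.4975 or 0.3653 → z<0 root = -0.4975
x = -0.0810, y = 0.0837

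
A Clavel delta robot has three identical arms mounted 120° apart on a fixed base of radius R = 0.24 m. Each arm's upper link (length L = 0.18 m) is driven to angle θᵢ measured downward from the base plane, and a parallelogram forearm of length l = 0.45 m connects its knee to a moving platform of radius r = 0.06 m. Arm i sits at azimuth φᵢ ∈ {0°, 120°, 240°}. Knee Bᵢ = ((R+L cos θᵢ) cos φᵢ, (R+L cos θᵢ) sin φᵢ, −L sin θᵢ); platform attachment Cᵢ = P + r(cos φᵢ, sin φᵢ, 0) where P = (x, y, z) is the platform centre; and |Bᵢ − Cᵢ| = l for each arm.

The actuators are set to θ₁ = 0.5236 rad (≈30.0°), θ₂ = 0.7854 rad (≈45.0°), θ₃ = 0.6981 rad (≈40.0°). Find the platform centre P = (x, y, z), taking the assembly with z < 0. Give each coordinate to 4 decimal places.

(0.0358, -0.0130, -0.4251)

arm 1 at φ=0.0°: ρ1 = 0.3359;  O1 = (0.3359, 0.0000, -0.0900)
arm 2 at φ=120.0°: ρ2 = 0.3073;  O2 = (-0.1536, 0.2661, -0.1273)
O3 = (0.3179·cos240.0°, 0.3179·sin240.0°, -0.1157) = (-0.1589, -0.2753, -0.1157)
|O₂|²−|O₁|² = -0.0103;  |O₃|²−|O₁|² = -0.0065
linear system: -0.9790x+0.5322y = -0.0103−-0.0746z; -0.9897x+-0.5506y = -0.0065−-0.0514z
Cramer: x(z) = 0.0086-0.0642z;  y(z) = -0.0036+0.0220z
sphere 1 gives Az²+Bz+C=0 with A=1.0046, B=0.2219, C=-0.0872;  B²−4AC=0.3998;  roots -0.4251, 0.2043;  negative root z = -0.4251
x = 0.0358, y = -0.0130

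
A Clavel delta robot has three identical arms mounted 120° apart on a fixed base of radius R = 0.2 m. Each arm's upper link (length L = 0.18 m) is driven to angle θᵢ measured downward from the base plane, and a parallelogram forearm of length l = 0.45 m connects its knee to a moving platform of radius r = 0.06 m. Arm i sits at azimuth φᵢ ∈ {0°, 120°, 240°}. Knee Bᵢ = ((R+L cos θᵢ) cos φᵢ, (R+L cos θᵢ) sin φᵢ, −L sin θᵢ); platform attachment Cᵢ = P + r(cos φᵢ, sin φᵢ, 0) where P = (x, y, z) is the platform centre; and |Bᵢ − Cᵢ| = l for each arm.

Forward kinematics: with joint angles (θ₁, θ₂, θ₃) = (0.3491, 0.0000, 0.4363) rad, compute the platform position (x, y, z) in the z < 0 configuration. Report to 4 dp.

(-0.0183, 0.0556, -0.3652)

arm 1 at φ=0.0°: ρ1 = 0.3091;  centre 1 = (0.3091, 0.0000, -0.0616)
centre 2 = (0.3200·cos120.0°, 0.3200·sin120.0°, 0.0000) = (-0.1600, 0.2771, 0.0000)
φ3=240.0°: virtual centre (-0.1516, -0.2625, -0.0761), radius l
eliminate P² terms by subtracting sphere 1 from 2 and 3
[-0.9383 0.5543 0.1231]·P = 0.0030;  [-0.9214 -0.5251 -0.0290]·P = -0.0017
det = 1.0034;  x = -0.0007+0.0484z,  y = 0.0044+-0.1402z
sphere 1 gives Az²+Bz+C=0 with A=1.0220, B=0.0919, C=-0.1027;  B²−4AC=0.4283;  roots -0.3652, 0.2752;  negative root z = -0.3652
x = -0.0183, y = 0.0556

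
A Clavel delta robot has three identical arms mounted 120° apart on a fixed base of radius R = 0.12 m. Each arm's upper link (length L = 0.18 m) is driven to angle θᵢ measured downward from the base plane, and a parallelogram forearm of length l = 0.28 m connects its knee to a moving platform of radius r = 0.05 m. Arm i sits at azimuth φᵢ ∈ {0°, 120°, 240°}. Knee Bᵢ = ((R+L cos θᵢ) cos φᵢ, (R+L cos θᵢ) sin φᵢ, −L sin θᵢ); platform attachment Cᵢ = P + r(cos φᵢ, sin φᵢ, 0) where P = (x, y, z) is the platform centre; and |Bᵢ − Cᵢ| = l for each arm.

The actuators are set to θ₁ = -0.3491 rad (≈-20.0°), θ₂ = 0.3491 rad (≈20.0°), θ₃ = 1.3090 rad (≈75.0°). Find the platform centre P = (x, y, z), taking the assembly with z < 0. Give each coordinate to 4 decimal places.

centre 1 = (0.2391·cos0.0°, 0.2391·sin0.0°, 0.0616) = (0.2391, 0.0000, 0.0616)
centre 2 = (0.2391·cos120.0°, 0.2391·sin120.0°, -0.0616) = (-0.1196, 0.2071, -0.0616)
φ3=240.0°: virtual centre (-0.0583, -0.1010, -0.1739), radius l
eliminate P² terms by subtracting sphere 1 from 2 and 3
[-0.7174 0.4142 -0.2463]·P = 0.0000;  [-0.5949 -0.2019 -0.4709]·P = -0.0172
Cramer: x(z) = 0.0182-0.6256z;  y(z) = 0.0315-0.4890z
sphere 1 gives Az²+Bz+C=0 with A=1.6304, B=0.1226, C=-0.0248;  B²−4AC=0.1767;  roots -0.1665, 0.0913;  negative root z = -0.1665
x = 0.1223, y = 0.1129

(0.1223, 0.1129, -0.1665)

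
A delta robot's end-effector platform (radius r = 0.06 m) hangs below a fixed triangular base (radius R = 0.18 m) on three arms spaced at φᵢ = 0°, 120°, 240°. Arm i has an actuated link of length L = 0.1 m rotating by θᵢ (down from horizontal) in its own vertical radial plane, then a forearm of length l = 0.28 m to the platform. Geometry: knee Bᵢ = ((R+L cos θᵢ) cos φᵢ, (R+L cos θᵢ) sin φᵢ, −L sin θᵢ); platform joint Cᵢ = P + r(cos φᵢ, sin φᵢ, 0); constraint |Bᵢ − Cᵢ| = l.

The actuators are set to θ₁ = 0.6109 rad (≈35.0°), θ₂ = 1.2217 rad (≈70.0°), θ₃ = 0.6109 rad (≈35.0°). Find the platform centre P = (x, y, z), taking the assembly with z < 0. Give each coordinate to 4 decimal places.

φ1=0.0°: virtual centre (0.2019, 0.0000, -0.0574), radius l
φ2=120.0°: virtual centre (-0.0771, 0.1335, -0.0940), radius l
arm 3 at φ=240.0°: ρ3 = 0.2019;  O3 = (-0.1010, -0.1749, -0.0574)
|O₂|²−|O₁|² = -0.0114;  |O₃|²−|O₁|² = 0.0000
linear system: -0.5580x+0.2671y = -0.0114−-0.0732z; -0.6057x+-0.3497y = 0.0000−0.0000z
det = 0.3569;  x = 0.0112+-0.0717z,  y = -0.0194+0.1242z
quadratic in z: (1.0206)z²+(0.1373)z+(-0.0384)=0, √Δ=0.4189 → z ∈ {-0.2725, 0.1380}; z = -0.2725 (taking z<0)
x = 0.0308, y = -0.0533

(0.0308, -0.0533, -0.2725)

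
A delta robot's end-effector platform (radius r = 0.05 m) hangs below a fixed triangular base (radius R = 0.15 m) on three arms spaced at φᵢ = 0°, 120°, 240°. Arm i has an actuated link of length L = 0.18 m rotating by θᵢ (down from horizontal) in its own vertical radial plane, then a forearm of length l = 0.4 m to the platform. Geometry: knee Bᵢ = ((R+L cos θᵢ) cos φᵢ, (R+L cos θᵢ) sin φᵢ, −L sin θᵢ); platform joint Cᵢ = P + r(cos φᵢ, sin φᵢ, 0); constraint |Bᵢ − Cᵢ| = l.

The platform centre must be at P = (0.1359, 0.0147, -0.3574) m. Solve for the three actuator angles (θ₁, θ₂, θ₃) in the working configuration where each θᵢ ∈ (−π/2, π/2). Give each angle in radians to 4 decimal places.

rotate P by −φ1: (0.1359, 0.0147, -0.3574)
  A=-0.0359, B=-0.3574, C=(l²−L²−A²−y'²−z²)/(2L)=-0.0046
  θ1 = atan2(B,A) + arccos(C/0.3592) = -0.0874
rotate P by −φ2: (-0.0552, -0.1250, -0.3574)
  A cos θ + B sin θ = C:  0.1552·cos θ + -0.3574·sin θ = -0.1107
  √(A²+B²)=0.3897;  θ2 = -1.1611+1.8590 ≈ 0.6979
rotate P by −φ3: (-0.0807, 0.1103, -0.3574)
  e−x'=0.1807;  (l²−L²−(e−x')²−y'²−z²)/2L = -0.1249
  γ=atan2(-0.3574,0.1807)=-1.1027;  ψ=arccos(-0.3118)=1.8879;  θ3=γ+ψ≈0.7852

θ₁ = -0.0874, θ₂ = 0.6979, θ₃ = 0.7852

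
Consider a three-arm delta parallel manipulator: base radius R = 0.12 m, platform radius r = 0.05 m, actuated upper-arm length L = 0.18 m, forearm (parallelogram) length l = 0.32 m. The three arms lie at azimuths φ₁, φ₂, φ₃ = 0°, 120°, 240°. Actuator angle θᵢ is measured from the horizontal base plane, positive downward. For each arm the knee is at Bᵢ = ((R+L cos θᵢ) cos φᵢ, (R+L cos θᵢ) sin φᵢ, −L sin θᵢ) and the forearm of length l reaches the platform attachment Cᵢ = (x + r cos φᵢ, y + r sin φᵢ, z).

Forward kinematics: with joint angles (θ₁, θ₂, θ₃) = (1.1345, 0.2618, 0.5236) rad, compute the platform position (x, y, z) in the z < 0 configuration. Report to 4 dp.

(-0.1350, 0.0334, -0.3124)

centre 1 = (0.1461·cos0.0°, 0.1461·sin0.0°, -0.1631) = (0.1461, 0.0000, -0.1631)
arm 2 at φ=120.0°: (R−r)+L cos θ2 = 0.2439;  centre 2 = (-0.1219, 0.2112, -0.0466)
φ3=240.0°: virtual centre (-0.1129, -0.1956, -0.0900), radius l
eliminate P² terms by subtracting sphere 1 from 2 and 3
plane₁₂: -0.5360x+0.4224y+0.2331z = 0.0137
det = 0.4285;  x = -0.0235+0.3570z,  y = 0.0026+-0.0988z
into |P−centre ₁|² = l²: 1.1372z² + 0.2047z + -0.0470 = 0;  Δ = 0.2558;  z = -0.3124 or 0.1324 → z<0 root = -0.3124
x = -0.1350, y = 0.0334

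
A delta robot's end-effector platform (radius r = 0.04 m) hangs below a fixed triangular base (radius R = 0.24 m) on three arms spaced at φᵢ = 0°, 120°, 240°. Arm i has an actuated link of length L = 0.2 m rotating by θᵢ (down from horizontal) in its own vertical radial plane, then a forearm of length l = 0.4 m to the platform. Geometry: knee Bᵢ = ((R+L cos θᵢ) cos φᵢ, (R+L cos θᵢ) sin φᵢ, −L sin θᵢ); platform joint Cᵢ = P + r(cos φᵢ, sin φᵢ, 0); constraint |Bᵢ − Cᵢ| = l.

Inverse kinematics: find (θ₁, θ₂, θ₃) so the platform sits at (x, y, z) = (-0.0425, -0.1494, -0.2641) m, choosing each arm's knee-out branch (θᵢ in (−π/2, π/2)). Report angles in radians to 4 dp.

θ₁ = 0.9598, θ₂ = 1.2218, θ₃ = -0.2614

φ1=0.0° → target in arm frame (-0.0425, -0.1494)
  e−x'=0.2425;  (l²−L²−(e−x')²−y'²−z²)/2L = -0.0772
  √(A²+B²)=0.3585;  θ1 = -0.8280+1.7878 ≈ 0.9598
arm 2 (φ=120.0°): x'=-0.1081, y'=0.1115
  e−x'=0.3081;  (l²−L²−(e−x')²−y'²−z²)/2L = -0.1428
  √(A²+B²)=0.4058;  θ2 = -0.7086+1.9304 ≈ 1.2218
φ3=240.0° → target in arm frame (0.1506, 0.0379)
  e−x'=0.0494;  (l²−L²−(e−x')²−y'²−z²)/2L = 0.1159
  γ=atan2(-0.2641,0.0494)=-1.3860;  ψ=arccos(0.4315)=1.1246;  θ3=γ+ψ≈-0.2614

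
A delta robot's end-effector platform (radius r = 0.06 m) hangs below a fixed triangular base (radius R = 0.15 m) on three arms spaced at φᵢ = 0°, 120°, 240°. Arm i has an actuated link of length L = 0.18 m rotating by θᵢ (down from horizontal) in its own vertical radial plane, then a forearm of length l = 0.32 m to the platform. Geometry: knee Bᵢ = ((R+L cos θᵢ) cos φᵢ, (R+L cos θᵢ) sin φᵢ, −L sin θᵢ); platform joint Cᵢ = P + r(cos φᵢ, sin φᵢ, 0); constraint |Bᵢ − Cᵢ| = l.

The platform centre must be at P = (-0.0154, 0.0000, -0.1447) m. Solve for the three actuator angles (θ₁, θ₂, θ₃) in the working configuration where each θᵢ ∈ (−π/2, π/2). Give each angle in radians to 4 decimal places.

φ1=0.0° → target in arm frame (-0.0154, 0.0000)
  e−x'=0.1054;  (l²−L²−(e−x')²−y'²−z²)/2L = 0.1054
  √(A²+B²)=0.1790;  θ1 = -0.9413+0.9411 ≈ -0.0002
rotate P by −φ2: (0.0077, 0.0133, -0.1447)
  A cos θ + B sin θ = C:  0.0823·cos θ + -0.1447·sin θ = 0.1170
  γ=atan2(-0.1447,0.0823)=-1.0537;  ψ=arccos(0.7027)=0.7916;  θ2=γ+ψ≈-0.2620
arm 3 (φ=240.0°): x'=0.0077, y'=-0.0133
  A cos θ + B sin θ = C:  0.0823·cos θ + -0.1447·sin θ = 0.1170
  √(A²+B²)=0.1665;  θ3 = -1.0537+0.7916 ≈ -0.2620

θ₁ = -0.0002, θ₂ = -0.2620, θ₃ = -0.2620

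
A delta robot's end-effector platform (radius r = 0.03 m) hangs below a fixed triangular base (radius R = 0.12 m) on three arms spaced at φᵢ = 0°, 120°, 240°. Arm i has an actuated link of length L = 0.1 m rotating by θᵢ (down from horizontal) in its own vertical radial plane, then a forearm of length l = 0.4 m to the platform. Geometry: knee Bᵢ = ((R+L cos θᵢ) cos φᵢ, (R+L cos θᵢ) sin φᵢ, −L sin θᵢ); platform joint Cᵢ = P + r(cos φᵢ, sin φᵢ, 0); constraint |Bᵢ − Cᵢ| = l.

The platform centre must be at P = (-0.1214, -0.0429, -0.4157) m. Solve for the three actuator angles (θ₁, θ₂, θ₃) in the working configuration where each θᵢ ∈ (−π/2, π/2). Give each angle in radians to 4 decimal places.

θ₁ = 1.3086, θ₂ = 0.6979, θ₃ = 0.3486

rotate P by −φ1: (-0.1214, -0.0429, -0.4157)
  A=0.2114, B=-0.4157, C=(l²−L²−A²−y'²−z²)/(2L)=-0.3467
  γ=atan2(-0.4157,0.2114)=-1.1003;  ψ=arccos(-0.7434)=2.4089;  θ1=γ+ψ≈1.3086
arm 2 (φ=120.0°): x'=0.0235, y'=0.1266
  A=0.0665, B=-0.4157, C=(l²−L²−A²−y'²−z²)/(2L)=-0.2162
  θ2 = atan2(B,A) + arccos(C/0.4210) = 0.6979
rotate P by −φ3: (0.0979, -0.0837, -0.4157)
  e−x'=-0.0079;  (l²−L²−(e−x')²−y'²−z²)/2L = -0.1494
  θ3 = atan2(B,A) + arccos(C/0.4158) = 0.3486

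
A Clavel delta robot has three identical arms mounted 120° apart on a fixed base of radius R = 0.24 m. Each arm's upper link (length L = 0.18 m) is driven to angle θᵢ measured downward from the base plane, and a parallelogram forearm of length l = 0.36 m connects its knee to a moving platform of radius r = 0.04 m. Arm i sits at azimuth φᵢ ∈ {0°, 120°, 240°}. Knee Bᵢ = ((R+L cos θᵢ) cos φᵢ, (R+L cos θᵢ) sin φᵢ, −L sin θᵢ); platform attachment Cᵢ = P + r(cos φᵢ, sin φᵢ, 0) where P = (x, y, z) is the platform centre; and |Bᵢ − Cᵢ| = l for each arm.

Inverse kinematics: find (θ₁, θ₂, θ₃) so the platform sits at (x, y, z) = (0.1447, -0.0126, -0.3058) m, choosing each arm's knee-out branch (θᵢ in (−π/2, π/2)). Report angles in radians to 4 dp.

θ₁ = 0.1747, θ₂ = 1.3963, θ₃ = 1.3091

rotate P by −φ1: (0.1447, -0.0126, -0.3058)
  e−x'=0.0553;  (l²−L²−(e−x')²−y'²−z²)/2L = 0.0013
  √(A²+B²)=0.3108;  θ1 = -1.3919+1.5666 ≈ 0.1747
φ2=120.0° → target in arm frame (-0.0833, -0.1190)
  A cos θ + B sin θ = C:  0.2833·cos θ + -0.3058·sin θ = -0.2520
  γ=atan2(-0.3058,0.2833)=-0.8236;  ψ=arccos(-0.6045)=2.2200;  θ2=γ+ψ≈1.3963
rotate P by −φ3: (-0.0614, 0.1316, -0.3058)
  A cos θ + B sin θ = C:  0.2614·cos θ + -0.3058·sin θ = -0.2277
  θ3 = atan2(B,A) + arccos(C/0.4023) = 1.3091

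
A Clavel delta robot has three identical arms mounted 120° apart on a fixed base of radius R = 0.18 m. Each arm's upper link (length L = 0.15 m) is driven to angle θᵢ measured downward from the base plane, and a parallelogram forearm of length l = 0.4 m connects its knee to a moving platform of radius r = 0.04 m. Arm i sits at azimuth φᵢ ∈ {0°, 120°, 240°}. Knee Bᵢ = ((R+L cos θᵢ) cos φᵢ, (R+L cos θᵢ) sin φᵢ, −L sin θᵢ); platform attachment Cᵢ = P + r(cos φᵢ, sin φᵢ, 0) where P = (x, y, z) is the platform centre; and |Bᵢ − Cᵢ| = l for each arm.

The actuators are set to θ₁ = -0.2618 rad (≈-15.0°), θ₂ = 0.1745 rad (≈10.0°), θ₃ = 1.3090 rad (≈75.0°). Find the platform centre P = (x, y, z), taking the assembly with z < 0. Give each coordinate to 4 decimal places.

φ1=0.0°: virtual centre (0.2849, 0.0000, 0.0388), radius l
arm 2 at φ=120.0°: e+L cos θ2 = 0.2877;  S2 = (-0.1439, 0.2492, -0.0260)
φ3=240.0°: virtual centre (-0.0894, -0.1549, -0.1449), radius l
subtract pairs → two planes through P
linear system: -0.8575x+0.4983y = 0.0008−-0.1297z; -0.7486x+-0.3097y = -0.0297−-0.3674z
det = 0.6387;  x = 0.0228+-0.3496z,  y = 0.0408+-0.3413z
quadratic in z: (1.2387)z²+(0.0778)z+(-0.0881)=0, √Δ=0.6654 → z ∈ {-0.3000, 0.2372}; z = -0.3000 (taking z<0)
x = 0.1277, y = 0.1432

(0.1277, 0.1432, -0.3000)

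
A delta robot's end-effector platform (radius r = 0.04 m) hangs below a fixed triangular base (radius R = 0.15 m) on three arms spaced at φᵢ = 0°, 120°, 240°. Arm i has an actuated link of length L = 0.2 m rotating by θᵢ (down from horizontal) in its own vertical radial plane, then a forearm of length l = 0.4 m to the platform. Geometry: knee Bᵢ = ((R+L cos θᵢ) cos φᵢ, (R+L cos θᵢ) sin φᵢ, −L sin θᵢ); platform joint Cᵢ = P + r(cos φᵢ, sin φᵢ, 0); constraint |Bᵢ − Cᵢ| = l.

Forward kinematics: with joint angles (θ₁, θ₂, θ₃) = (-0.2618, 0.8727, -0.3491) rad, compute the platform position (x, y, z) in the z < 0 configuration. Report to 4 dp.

arm 1 at φ=0.0°: e+L cos θ1 = 0.3032;  O1 = (0.3032, 0.0000, 0.0518)
O2 = (0.2386·cos120.0°, 0.2386·sin120.0°, -0.1532) = (-0.1193, 0.2066, -0.1532)
O3 = (0.2979·cos240.0°, 0.2979·sin240.0°, 0.0684) = (-0.1490, -0.2580, 0.0684)
subtract pairs → two planes through P
plane₁₂: -0.8449x+0.4132y+-0.4100z = -0.0142
Cramer: x(z) = 0.0097-0.2443z;  y(z) = -0.0147+0.4926z
sphere 1 gives Az²+Bz+C=0 with A=1.3024, B=0.0254, C=-0.0709;  B²−4AC=0.3702;  roots -0.2434, 0.2238;  negative root z = -0.2434
x = 0.0691, y = -0.1346

(0.0691, -0.1346, -0.2434)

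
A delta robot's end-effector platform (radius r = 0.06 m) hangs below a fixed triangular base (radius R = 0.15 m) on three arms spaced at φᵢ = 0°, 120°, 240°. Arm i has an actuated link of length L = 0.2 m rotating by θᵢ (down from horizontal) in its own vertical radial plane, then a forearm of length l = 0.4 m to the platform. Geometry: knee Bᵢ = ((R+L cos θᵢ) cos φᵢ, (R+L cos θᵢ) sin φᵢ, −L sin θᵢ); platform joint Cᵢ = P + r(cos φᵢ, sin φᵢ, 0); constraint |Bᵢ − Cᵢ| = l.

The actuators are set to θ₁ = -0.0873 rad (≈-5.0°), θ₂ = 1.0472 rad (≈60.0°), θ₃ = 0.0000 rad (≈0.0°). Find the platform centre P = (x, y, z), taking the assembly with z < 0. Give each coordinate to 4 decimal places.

(0.1037, -0.1589, -0.2994)

arm 1 at φ=0.0°: ρ1 = 0.2892;  S1 = (0.2892, 0.0000, 0.0174)
arm 2 at φ=120.0°: ρ2 = 0.1900;  S2 = (-0.0950, 0.1645, -0.1732)
arm 3 at φ=240.0°: ρ3 = 0.2900;  S3 = (-0.1450, -0.2511, 0.0000)
eliminate P² terms by subtracting sphere 1 from 2 and 3
plane₁₂: -0.7685x+0.3291y+-0.3813z = -0.0179
det = 0.6718;  x = 0.0133+-0.3022z,  y = -0.0232+0.4530z
quadratic in z: (1.2965)z²+(0.1108)z+(-0.0830)=0, √Δ=0.6654 → z ∈ {-0.2994, 0.2139}; z = -0.2994 (taking z<0)
x = 0.1037, y = -0.1589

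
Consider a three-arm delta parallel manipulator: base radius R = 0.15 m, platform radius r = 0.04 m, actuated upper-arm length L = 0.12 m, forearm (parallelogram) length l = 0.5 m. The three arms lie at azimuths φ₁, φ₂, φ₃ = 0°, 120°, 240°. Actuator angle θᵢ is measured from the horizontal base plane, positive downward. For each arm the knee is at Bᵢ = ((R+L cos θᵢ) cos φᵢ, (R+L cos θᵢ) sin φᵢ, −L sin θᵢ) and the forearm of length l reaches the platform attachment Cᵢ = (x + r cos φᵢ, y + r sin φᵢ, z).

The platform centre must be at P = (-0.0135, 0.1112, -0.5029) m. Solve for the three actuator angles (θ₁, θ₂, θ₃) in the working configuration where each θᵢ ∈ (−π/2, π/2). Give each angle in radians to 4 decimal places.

φ1=0.0° → target in arm frame (-0.0135, 0.1112)
  A cos θ + B sin θ = C:  0.1235·cos θ + -0.5029·sin θ = -0.1872
  θ1 = atan2(B,A) + arccos(C/0.5178) = 0.6107
φ2=120.0° → target in arm frame (0.1031, -0.0439)
  A cos θ + B sin θ = C:  0.0069·cos θ + -0.5029·sin θ = -0.0804
  γ=atan2(-0.5029,0.0069)=-1.5570;  ψ=arccos(-0.1598)=1.7312;  θ2=γ+ψ≈0.1743
arm 3 (φ=240.0°): x'=-0.0896, y'=-0.0673
  e−x'=0.1996;  (l²−L²−(e−x')²−y'²−z²)/2L = -0.2569
  θ3 = atan2(B,A) + arccos(C/0.5410) = 0.8725

θ₁ = 0.6107, θ₂ = 0.1743, θ₃ = 0.8725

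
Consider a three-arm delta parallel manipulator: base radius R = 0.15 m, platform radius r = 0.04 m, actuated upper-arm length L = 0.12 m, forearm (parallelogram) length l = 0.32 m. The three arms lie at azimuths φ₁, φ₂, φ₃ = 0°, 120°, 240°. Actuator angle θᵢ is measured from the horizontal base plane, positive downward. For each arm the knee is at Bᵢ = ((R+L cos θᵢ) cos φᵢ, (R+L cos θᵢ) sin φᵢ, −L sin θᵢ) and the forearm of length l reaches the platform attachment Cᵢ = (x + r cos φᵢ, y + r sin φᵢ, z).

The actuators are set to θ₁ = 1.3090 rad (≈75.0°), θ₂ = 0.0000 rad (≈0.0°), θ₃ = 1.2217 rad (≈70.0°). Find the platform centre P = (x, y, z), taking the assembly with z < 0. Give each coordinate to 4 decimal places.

(-0.0832, 0.1219, -0.3089)

φ1=0.0°: virtual centre (0.1411, 0.0000, -0.1159), radius l
S2 = (0.2300·cos120.0°, 0.2300·sin120.0°, 0.0000) = (-0.1150, 0.1992, 0.0000)
arm 3 at φ=240.0°: ρ3 = 0.1510;  S3 = (-0.0755, -0.1308, -0.1128)
subtract pairs → two planes through P
[-0.5121 0.3984 0.2318]·P = 0.0196;  [-0.4332 -0.2616 0.0063]·P = 0.0022
Cramer: x(z) = -0.0196+0.2060z;  y(z) = 0.0240-0.3171z
sphere 1 gives Az²+Bz+C=0 with A=1.1430, B=0.1504, C=-0.0626;  B²−4AC=0.3088;  roots -0.3089, 0.1773;  negative root z = -0.3089
x = -0.0832, y = 0.1219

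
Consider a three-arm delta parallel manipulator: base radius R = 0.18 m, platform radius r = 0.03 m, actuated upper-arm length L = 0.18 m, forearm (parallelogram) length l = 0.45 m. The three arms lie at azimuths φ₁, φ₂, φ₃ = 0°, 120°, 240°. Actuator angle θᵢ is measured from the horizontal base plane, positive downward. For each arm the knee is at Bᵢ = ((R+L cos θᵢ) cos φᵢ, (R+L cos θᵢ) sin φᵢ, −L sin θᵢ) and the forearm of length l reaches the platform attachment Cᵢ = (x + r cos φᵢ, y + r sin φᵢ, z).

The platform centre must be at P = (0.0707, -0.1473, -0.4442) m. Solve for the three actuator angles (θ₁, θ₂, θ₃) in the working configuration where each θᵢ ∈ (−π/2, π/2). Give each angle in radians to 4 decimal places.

θ₁ = 0.5234, θ₂ = 1.3088, θ₃ = 0.4364

rotate P by −φ1: (0.0707, -0.1473, -0.4442)
  A cos θ + B sin θ = C:  0.0793·cos θ + -0.4442·sin θ = -0.1533
  γ=atan2(-0.4442,0.0793)=-1.3941;  ψ=arccos(-0.3398)=1.9175;  θ1=γ+ψ≈0.5234
φ2=120.0° → target in arm frame (-0.1629, 0.0124)
  A cos θ + B sin θ = C:  0.3129·cos θ + -0.4442·sin θ = -0.3480
  θ2 = atan2(B,A) + arccos(C/0.5434) = 1.3088
rotate P by −φ3: (0.0922, 0.1349, -0.4442)
  A=0.0578, B=-0.4442, C=(l²−L²−A²−y'²−z²)/(2L)=-0.1354
  √(A²+B²)=0.4479;  θ3 = -1.4414+1.8779 ≈ 0.4364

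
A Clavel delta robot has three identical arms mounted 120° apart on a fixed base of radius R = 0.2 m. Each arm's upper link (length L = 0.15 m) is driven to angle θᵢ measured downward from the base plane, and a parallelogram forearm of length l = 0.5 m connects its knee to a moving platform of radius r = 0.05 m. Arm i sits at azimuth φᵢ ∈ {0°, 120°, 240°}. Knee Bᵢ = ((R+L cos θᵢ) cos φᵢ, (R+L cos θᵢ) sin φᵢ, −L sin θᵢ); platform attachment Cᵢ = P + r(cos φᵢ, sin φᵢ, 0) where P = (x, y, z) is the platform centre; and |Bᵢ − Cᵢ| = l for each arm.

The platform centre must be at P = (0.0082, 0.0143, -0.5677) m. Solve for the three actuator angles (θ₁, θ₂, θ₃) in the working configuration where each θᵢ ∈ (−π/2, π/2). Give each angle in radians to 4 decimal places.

θ₁ = 0.9598, θ₂ = 0.9595, θ₃ = 1.0470

rotate P by −φ1: (0.0082, 0.0143, -0.5677)
  e−x'=0.1418;  (l²−L²−(e−x')²−y'²−z²)/2L = -0.3837
  θ1 = atan2(B,A) + arccos(C/0.5851) = 0.9598
arm 2 (φ=120.0°): x'=0.0083, y'=-0.0143
  e−x'=0.1417;  (l²−L²−(e−x')²−y'²−z²)/2L = -0.3836
  γ=atan2(-0.5677,0.1417)=-1.3262;  ψ=arccos(-0.6555)=2.2857;  θ2=γ+ψ≈0.9595
φ3=240.0° → target in arm frame (-0.0165, 0.0000)
  A cos θ + B sin θ = C:  0.1665·cos θ + -0.5677·sin θ = -0.4083
  θ3 = atan2(B,A) + arccos(C/0.5916) = 1.0470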